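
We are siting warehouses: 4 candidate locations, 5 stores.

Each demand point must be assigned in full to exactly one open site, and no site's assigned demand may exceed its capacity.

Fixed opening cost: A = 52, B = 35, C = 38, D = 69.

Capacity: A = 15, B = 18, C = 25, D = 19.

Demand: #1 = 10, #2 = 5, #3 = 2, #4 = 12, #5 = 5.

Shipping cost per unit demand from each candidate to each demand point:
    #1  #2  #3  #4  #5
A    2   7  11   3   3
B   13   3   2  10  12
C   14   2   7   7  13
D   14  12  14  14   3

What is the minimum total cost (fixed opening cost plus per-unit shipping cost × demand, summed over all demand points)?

Open {A, C}; cheapest assignment that respects the capacities:
  A (cap 15, load 15): #1, #5 — cost 10×2 + 5×3 = 35
  C (cap 25, load 19): #2, #3, #4 — cost 5×2 + 2×7 + 12×7 = 108
  Shipping 143, fixed 90 → total 233.
  Any other capacity-feasible assignment to {A, C} ships for at least 143.
Compare {A, B, C}: its best feasible assignment gives total 258.
Compare {A, C, D}: its best feasible assignment gives total 302.
Every other set of open sites that can feasibly serve all demand totals ≥ 258 even under its best assignment. Minimum: 233.

233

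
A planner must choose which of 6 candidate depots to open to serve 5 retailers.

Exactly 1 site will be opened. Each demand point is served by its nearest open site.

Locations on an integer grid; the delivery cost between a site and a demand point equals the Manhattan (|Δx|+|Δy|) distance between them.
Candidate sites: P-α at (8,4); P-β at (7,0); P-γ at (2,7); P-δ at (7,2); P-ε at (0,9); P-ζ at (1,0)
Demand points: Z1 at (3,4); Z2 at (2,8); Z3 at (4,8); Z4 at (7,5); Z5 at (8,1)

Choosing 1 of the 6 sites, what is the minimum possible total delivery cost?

Open {P-γ}.
  Z1→P-γ 4, Z2→P-γ 1, Z3→P-γ 3, Z4→P-γ 7, Z5→P-γ 12  ⇒ total 27.
Compare {P-α}: total 28.
Compare {P-δ}: total 31.
No size-1 selection does better; minimum is 27.

27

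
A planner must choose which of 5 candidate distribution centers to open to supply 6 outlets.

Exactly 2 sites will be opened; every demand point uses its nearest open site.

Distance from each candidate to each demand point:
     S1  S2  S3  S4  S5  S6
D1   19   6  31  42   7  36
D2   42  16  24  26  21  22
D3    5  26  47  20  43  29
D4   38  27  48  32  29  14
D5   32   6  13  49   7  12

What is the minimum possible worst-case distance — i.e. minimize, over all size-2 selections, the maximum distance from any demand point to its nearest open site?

Open {D3, D5}.
  Farthest demand point is S4 at distance 20 (to D3); all others are ≤ 20.
With {D2, D3} the worst case is 24.
With {D1, D2} the worst case is 26.
No size-2 selection achieves below 20.

20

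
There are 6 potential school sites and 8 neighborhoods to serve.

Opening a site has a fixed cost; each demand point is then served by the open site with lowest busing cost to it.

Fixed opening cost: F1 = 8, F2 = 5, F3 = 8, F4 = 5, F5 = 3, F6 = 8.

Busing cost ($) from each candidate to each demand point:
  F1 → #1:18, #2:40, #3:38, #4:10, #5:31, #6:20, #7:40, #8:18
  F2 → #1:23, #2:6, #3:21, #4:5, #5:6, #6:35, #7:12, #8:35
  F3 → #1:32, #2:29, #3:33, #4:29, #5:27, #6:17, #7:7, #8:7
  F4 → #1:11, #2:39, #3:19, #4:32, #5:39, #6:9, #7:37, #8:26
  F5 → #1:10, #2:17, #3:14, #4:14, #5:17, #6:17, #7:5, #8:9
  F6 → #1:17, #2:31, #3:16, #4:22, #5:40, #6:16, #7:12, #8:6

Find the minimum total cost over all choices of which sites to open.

Open {F2, F4, F5}: assign each demand point to its cheapest open site.
  #1→F5 10, #2→F2 6, #3→F5 14, #4→F2 5, #5→F2 6, #6→F4 9, #7→F5 5, #8→F5 9
  busing cost 64, fixed 13 → total 77.
Compare {F2, F5}: busing cost 72 + fixed 8 = 80.
Compare {F2, F4, F5, F6}: busing cost 61 + fixed 21 = 82.
Compare {F2, F3, F4, F5}: busing cost 62 + fixed 21 = 83.
All other subsets cost ≥ 80. Minimum total cost: 77.

77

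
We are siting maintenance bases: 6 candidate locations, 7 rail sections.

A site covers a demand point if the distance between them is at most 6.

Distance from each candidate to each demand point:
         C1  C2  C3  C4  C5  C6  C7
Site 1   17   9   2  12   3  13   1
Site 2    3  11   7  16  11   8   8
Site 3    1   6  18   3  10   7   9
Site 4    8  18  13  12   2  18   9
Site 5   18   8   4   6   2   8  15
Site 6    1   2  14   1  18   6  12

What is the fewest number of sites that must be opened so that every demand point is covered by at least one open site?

Coverage sets (demand points within 6 of each site):
  Site 1: {C3, C5, C7}
  Site 2: {C1}
  Site 3: {C1, C2, C4}
  Site 4: {C5}
  Site 5: {C3, C4, C5}
  Site 6: {C1, C2, C4, C6}
No single site covers all 7 demand points.
But {Site 1, Site 6} covers everything, so the minimum is 2.

2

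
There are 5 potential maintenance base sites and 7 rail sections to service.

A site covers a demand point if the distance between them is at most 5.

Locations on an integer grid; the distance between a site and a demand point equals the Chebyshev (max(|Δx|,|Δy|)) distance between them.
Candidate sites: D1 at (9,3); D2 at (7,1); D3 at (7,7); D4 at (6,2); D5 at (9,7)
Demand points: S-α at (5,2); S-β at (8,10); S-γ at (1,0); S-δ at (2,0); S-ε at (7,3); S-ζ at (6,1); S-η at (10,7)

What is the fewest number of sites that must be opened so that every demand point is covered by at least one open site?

Coverage sets (demand points within 5 of each site):
  D1: {S-α, S-ε, S-ζ, S-η}
  D2: {S-α, S-δ, S-ε, S-ζ}
  D3: {S-α, S-β, S-ε, S-η}
  D4: {S-α, S-γ, S-δ, S-ε, S-ζ, S-η}
  D5: {S-α, S-β, S-ε, S-η}
No single site covers all 7 demand points.
But {D3, D4} covers everything, so the minimum is 2.

2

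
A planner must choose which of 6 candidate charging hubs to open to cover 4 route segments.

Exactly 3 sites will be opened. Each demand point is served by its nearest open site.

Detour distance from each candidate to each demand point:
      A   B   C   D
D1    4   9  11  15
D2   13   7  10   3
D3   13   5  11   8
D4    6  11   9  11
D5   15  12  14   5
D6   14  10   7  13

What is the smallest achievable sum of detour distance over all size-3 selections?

21

Open {D1, D2, D6}.
  A→D1 4, B→D2 7, C→D6 7, D→D2 3  ⇒ total 21.
Compare {D1, D2, D3}: total 22.
Compare {D1, D2, D4}: total 23.
No size-3 selection does better; minimum is 21.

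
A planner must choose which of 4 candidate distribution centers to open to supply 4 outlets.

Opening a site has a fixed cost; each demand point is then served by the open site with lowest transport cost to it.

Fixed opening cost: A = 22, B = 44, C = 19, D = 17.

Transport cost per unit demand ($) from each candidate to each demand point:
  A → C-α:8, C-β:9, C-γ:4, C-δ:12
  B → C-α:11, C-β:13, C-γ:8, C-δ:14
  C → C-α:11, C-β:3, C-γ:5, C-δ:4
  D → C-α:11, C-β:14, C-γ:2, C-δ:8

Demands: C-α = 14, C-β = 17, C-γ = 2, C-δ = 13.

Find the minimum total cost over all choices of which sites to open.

264

Open {A, C}: assign each demand point to its cheapest open site.
  C-α→A 14×8=112, C-β→C 17×3=51, C-γ→A 2×4=8, C-δ→C 13×4=52
  transport cost 223, fixed 41 → total 264.
Compare {A, C, D}: transport cost 219 + fixed 58 = 277.
Compare {C}: transport cost 267 + fixed 19 = 286.
Compare {C, D}: transport cost 261 + fixed 36 = 297.
All other subsets cost ≥ 277. Minimum total cost: 264.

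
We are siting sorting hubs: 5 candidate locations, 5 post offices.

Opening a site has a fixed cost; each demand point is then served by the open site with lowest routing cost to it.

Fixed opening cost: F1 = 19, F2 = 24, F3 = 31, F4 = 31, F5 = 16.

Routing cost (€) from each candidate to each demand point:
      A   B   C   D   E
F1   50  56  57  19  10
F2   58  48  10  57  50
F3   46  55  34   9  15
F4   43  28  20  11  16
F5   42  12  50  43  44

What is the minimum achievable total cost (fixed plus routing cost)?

Open {F4, F5}: assign each demand point to its cheapest open site.
  A→F5 42, B→F5 12, C→F4 20, D→F4 11, E→F4 16
  routing cost 101, fixed 47 → total 148.
Compare {F4}: routing cost 118 + fixed 31 = 149.
Compare {F1, F2, F5}: routing cost 93 + fixed 59 = 152.
Compare {F3, F5}: routing cost 112 + fixed 47 = 159.
All other subsets cost ≥ 149. Minimum total cost: 148.

148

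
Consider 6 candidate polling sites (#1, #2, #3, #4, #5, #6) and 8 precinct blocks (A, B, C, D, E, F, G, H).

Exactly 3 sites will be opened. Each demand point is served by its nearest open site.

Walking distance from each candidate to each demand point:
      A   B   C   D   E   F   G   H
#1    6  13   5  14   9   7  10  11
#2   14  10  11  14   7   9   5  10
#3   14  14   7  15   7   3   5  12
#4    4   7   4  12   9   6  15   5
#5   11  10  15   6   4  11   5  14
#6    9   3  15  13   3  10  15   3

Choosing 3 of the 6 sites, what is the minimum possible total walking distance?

34

Open {#4, #5, #6}.
  A→#4 4, B→#6 3, C→#4 4, D→#5 6, E→#6 3, F→#4 6, G→#5 5, H→#6 3  ⇒ total 34.
Compare {#3, #4, #6}: total 37.
Compare {#1, #5, #6}: total 38.
No size-3 selection does better; minimum is 34.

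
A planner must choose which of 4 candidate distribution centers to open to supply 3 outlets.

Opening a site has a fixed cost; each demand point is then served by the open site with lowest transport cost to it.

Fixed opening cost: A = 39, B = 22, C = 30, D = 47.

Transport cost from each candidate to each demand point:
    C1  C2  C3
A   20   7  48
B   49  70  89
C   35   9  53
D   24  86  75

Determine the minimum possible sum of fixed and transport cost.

Open {A}: assign each demand point to its cheapest open site.
  C1→A 20, C2→A 7, C3→A 48
  transport cost 75, fixed 39 → total 114.
Compare {C}: transport cost 97 + fixed 30 = 127.
Compare {A, B}: transport cost 75 + fixed 61 = 136.
Compare {A, C}: transport cost 75 + fixed 69 = 144.
All other subsets cost ≥ 127. Minimum total cost: 114.

114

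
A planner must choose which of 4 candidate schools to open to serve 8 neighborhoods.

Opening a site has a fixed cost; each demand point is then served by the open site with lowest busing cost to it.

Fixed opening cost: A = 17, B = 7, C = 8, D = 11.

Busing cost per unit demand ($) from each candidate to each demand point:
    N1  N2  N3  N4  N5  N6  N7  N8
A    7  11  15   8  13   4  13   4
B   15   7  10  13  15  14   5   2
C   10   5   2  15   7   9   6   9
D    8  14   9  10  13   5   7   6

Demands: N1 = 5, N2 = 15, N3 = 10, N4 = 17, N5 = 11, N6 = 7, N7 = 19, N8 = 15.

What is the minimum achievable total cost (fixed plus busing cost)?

Open {A, B, C}: assign each demand point to its cheapest open site.
  N1→A 5×7=35, N2→C 15×5=75, N3→C 10×2=20, N4→A 17×8=136, N5→C 11×7=77, N6→A 7×4=28, N7→B 19×5=95, N8→B 15×2=30
  busing cost 496, fixed 32 → total 528.
Compare {A, B, C, D}: busing cost 496 + fixed 43 = 539.
Compare {B, C, D}: busing cost 542 + fixed 26 = 568.
Compare {A, C}: busing cost 545 + fixed 25 = 570.
All other subsets cost ≥ 539. Minimum total cost: 528.

528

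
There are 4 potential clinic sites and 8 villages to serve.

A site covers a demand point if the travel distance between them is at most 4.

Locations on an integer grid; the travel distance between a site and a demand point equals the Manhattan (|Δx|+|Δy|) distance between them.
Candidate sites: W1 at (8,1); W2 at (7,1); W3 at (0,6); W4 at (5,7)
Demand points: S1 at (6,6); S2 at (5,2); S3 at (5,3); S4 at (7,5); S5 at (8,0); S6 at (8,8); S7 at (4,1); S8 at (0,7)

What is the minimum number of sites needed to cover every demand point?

3

Coverage sets (demand points within 4 of each site):
  W1: {S2, S5, S7}
  W2: {S2, S3, S4, S5, S7}
  W3: {S8}
  W4: {S1, S3, S4, S6}
No 2 sites suffice: every size-2 union leaves at least one demand point uncovered.
But {W1, W3, W4} covers everything, so the minimum is 3.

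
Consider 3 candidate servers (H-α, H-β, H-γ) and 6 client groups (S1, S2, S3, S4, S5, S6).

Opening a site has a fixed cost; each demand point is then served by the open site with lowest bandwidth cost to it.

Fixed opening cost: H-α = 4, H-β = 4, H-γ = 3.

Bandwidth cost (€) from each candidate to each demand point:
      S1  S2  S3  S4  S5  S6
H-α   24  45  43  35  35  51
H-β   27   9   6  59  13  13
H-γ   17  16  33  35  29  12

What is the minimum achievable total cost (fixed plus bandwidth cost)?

99

Open {H-β, H-γ}: assign each demand point to its cheapest open site.
  S1→H-γ 17, S2→H-β 9, S3→H-β 6, S4→H-γ 35, S5→H-β 13, S6→H-γ 12
  bandwidth cost 92, fixed 7 → total 99.
Compare {H-α, H-β, H-γ}: bandwidth cost 92 + fixed 11 = 103.
Compare {H-α, H-β}: bandwidth cost 100 + fixed 8 = 108.
Compare {H-β}: bandwidth cost 127 + fixed 4 = 131.
All other subsets cost ≥ 103. Minimum total cost: 99.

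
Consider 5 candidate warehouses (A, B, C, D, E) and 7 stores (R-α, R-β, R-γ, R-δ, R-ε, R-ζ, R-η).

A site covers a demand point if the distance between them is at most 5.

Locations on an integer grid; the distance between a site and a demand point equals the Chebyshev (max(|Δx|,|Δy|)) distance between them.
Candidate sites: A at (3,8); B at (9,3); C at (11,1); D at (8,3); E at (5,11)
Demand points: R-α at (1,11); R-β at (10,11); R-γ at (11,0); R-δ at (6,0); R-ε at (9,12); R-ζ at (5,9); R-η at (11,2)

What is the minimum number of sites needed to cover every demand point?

Coverage sets (demand points within 5 of each site):
  A: {R-α, R-ζ}
  B: {R-γ, R-δ, R-η}
  C: {R-γ, R-δ, R-η}
  D: {R-γ, R-δ, R-η}
  E: {R-α, R-β, R-ε, R-ζ}
No single site covers all 7 demand points.
But {B, E} covers everything, so the minimum is 2.

2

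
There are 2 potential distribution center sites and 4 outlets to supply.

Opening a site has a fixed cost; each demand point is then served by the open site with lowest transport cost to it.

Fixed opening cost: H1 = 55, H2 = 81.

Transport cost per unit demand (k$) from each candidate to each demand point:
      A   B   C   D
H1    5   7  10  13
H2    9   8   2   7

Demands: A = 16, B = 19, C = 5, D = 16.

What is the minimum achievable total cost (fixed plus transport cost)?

Open {H1, H2}: assign each demand point to its cheapest open site.
  A→H1 16×5=80, B→H1 19×7=133, C→H2 5×2=10, D→H2 16×7=112
  transport cost 335, fixed 136 → total 471.
Compare {H2}: transport cost 418 + fixed 81 = 499.
Compare {H1}: transport cost 471 + fixed 55 = 526.

471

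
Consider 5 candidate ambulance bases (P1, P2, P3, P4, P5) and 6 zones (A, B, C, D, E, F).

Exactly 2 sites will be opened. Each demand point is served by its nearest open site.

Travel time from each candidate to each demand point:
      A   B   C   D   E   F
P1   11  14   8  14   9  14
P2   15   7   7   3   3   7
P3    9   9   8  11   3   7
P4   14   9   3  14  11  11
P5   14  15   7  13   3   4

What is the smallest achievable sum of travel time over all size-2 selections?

36

Open {P2, P3}.
  A→P3 9, B→P2 7, C→P2 7, D→P2 3, E→P2 3, F→P2 7  ⇒ total 36.
Compare {P2, P4}: total 37.
Compare {P1, P2}: total 38.
No size-2 selection does better; minimum is 36.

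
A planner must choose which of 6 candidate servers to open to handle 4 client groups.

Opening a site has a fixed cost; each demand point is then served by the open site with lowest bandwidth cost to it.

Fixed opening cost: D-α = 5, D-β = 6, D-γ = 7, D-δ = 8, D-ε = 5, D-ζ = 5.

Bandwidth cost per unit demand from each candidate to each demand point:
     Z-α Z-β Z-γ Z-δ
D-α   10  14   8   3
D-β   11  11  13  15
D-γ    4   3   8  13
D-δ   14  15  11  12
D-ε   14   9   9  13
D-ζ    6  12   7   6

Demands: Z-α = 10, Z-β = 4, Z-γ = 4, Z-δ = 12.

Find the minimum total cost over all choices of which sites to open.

132

Open {D-α, D-γ}: assign each demand point to its cheapest open site.
  Z-α→D-γ 10×4=40, Z-β→D-γ 4×3=12, Z-γ→D-α 4×8=32, Z-δ→D-α 12×3=36
  bandwidth cost 120, fixed 12 → total 132.
Compare {D-α, D-γ, D-ζ}: bandwidth cost 116 + fixed 17 = 133.
Compare {D-α, D-γ, D-ε}: bandwidth cost 120 + fixed 17 = 137.
Compare {D-α, D-β, D-γ}: bandwidth cost 120 + fixed 18 = 138.
All other subsets cost ≥ 133. Minimum total cost: 132.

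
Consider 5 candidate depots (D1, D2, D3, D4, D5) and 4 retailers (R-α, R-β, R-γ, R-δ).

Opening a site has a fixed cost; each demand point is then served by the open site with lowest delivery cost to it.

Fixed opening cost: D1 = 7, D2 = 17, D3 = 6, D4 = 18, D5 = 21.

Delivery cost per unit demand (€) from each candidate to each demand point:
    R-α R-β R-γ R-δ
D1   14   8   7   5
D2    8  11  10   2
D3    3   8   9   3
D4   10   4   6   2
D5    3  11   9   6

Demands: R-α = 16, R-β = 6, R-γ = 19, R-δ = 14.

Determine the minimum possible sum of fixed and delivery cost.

Open {D3, D4}: assign each demand point to its cheapest open site.
  R-α→D3 16×3=48, R-β→D4 6×4=24, R-γ→D4 19×6=114, R-δ→D4 14×2=28
  delivery cost 214, fixed 24 → total 238.
Compare {D1, D3, D4}: delivery cost 214 + fixed 31 = 245.
Compare {D4, D5}: delivery cost 214 + fixed 39 = 253.
Compare {D2, D3, D4}: delivery cost 214 + fixed 41 = 255.
All other subsets cost ≥ 245. Minimum total cost: 238.

238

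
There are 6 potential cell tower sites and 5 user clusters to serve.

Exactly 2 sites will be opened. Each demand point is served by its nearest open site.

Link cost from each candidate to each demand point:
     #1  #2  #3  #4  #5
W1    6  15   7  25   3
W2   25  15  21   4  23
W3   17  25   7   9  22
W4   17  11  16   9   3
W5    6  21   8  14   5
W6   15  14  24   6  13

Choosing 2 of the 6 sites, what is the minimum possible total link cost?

Open {W1, W2}.
  #1→W1 6, #2→W1 15, #3→W1 7, #4→W2 4, #5→W1 3  ⇒ total 35.
Compare {W1, W4}: total 36.
Compare {W1, W6}: total 36.
No size-2 selection does better; minimum is 35.

35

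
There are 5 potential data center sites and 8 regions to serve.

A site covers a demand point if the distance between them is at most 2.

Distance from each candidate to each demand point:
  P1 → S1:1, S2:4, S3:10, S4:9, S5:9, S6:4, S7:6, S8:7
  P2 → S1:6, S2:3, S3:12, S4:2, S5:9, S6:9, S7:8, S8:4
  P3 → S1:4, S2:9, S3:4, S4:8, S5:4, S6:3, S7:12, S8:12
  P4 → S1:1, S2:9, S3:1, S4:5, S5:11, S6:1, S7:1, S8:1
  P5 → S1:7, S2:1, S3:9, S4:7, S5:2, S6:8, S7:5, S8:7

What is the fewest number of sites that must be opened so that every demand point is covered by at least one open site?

Coverage sets (demand points within 2 of each site):
  P1: {S1}
  P2: {S4}
  P3: {}
  P4: {S1, S3, S6, S7, S8}
  P5: {S2, S5}
No 2 sites suffice: every size-2 union leaves at least one demand point uncovered.
But {P2, P4, P5} covers everything, so the minimum is 3.

3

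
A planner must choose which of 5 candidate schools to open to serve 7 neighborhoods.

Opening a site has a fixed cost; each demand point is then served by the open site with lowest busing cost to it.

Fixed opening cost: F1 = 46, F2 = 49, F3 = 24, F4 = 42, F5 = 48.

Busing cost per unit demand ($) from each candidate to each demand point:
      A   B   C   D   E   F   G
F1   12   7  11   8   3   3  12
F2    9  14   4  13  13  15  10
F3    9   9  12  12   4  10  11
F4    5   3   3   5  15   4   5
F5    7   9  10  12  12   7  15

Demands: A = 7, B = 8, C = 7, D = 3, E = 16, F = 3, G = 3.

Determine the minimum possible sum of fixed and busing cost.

252

Open {F3, F4}: assign each demand point to its cheapest open site.
  A→F4 7×5=35, B→F4 8×3=24, C→F4 7×3=21, D→F4 3×5=15, E→F3 16×4=64, F→F4 3×4=12, G→F4 3×5=15
  busing cost 186, fixed 66 → total 252.
Compare {F1, F4}: busing cost 167 + fixed 88 = 255.
Compare {F1, F3, F4}: busing cost 167 + fixed 112 = 279.
Compare {F3, F4, F5}: busing cost 186 + fixed 114 = 300.
All other subsets cost ≥ 255. Minimum total cost: 252.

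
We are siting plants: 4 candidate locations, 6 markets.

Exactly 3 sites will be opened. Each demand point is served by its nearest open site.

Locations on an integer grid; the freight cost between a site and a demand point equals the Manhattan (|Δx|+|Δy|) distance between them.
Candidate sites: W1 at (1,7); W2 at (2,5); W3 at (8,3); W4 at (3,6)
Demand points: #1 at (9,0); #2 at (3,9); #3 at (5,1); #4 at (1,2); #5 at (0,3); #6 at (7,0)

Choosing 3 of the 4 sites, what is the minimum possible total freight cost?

Open {W2, W3, W4}.
  #1→W3 4, #2→W4 3, #3→W3 5, #4→W2 4, #5→W2 4, #6→W3 4  ⇒ total 24.
Compare {W1, W2, W3}: total 25.
Compare {W1, W3, W4}: total 26.
No size-3 selection does better; minimum is 24.

24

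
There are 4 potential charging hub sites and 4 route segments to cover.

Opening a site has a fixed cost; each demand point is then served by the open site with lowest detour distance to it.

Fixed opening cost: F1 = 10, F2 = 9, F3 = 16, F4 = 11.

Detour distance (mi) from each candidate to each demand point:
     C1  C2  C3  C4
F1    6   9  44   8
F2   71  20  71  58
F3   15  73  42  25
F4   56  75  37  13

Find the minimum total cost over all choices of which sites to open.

Open {F1}: assign each demand point to its cheapest open site.
  C1→F1 6, C2→F1 9, C3→F1 44, C4→F1 8
  detour distance 67, fixed 10 → total 77.
Compare {F1, F4}: detour distance 60 + fixed 21 = 81.
Compare {F1, F2}: detour distance 67 + fixed 19 = 86.
Compare {F1, F2, F4}: detour distance 60 + fixed 30 = 90.
All other subsets cost ≥ 81. Minimum total cost: 77.

77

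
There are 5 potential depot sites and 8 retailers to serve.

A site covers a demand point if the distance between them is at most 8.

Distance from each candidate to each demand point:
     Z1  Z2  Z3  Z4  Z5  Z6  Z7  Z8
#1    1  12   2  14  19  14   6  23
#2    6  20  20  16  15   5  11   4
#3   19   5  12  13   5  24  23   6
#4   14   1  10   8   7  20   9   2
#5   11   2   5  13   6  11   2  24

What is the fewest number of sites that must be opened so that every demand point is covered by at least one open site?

Coverage sets (demand points within 8 of each site):
  #1: {Z1, Z3, Z7}
  #2: {Z1, Z6, Z8}
  #3: {Z2, Z5, Z8}
  #4: {Z2, Z4, Z5, Z8}
  #5: {Z2, Z3, Z5, Z7}
No 2 sites suffice: every size-2 union leaves at least one demand point uncovered.
But {#1, #2, #4} covers everything, so the minimum is 3.

3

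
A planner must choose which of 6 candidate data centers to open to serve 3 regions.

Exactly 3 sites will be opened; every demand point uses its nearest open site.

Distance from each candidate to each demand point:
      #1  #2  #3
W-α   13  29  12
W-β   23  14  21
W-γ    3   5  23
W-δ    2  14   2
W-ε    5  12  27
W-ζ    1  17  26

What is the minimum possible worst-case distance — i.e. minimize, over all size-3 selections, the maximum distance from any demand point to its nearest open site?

Open {W-α, W-γ, W-δ}.
  Farthest demand point is #2 at distance 5 (to W-γ); all others are ≤ 5.
With {W-β, W-γ, W-δ} the worst case is 5.
With {W-γ, W-δ, W-ε} the worst case is 5.
No size-3 selection achieves below 5.

5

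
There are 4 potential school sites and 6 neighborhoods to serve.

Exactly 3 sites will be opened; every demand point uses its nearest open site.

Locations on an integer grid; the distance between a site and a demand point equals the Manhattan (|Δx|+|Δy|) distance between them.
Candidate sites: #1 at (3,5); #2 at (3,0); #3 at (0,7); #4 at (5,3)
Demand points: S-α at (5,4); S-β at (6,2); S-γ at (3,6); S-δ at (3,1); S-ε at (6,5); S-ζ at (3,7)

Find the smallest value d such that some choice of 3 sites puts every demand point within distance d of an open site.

Open {#1, #2, #4}.
  Farthest demand point is S-ε at distance 3 (to #1); all others are ≤ 3.
With {#1, #3, #4} the worst case is 4.
With {#2, #3, #4} the worst case is 4.
No size-3 selection achieves below 3.

3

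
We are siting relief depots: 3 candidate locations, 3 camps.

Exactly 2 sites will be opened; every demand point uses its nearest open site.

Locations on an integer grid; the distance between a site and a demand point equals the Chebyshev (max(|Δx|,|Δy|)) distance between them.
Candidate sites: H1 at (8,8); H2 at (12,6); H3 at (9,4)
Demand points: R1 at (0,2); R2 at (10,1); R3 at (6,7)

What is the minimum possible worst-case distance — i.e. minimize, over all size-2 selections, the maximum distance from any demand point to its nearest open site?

Open {H1, H2}.
  Farthest demand point is R1 at distance 8 (to H1); all others are ≤ 8.
With {H1, H3} the worst case is 8.
With {H2, H3} the worst case is 9.
No size-2 selection achieves below 8.

8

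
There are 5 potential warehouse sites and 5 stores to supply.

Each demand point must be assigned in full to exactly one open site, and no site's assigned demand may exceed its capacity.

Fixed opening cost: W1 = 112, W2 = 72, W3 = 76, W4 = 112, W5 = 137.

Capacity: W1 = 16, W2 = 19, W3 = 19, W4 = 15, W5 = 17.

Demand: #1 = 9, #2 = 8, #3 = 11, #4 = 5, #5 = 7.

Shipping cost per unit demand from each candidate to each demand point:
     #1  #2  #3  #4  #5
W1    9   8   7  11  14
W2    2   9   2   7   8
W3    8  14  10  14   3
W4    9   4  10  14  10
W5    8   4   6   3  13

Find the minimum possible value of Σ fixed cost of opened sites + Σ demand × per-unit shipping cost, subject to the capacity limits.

Open {W2, W3, W4}; cheapest assignment that respects the capacities:
  W2 (cap 19, load 16): #3, #4 — cost 11×2 + 5×7 = 57
  W3 (cap 19, load 16): #1, #5 — cost 9×8 + 7×3 = 93
  W4 (cap 15, load 8): #2 — cost 8×4 = 32
  Shipping 182, fixed 260 → total 442.
  Any other capacity-feasible assignment to {W2, W3, W4} ships for at least 182.
Compare {W2, W3, W5}: its best feasible assignment gives total 447.
Compare {W1, W2, W3}: its best feasible assignment gives total 474.
Every other set of open sites that can feasibly serve all demand totals ≥ 447 even under its best assignment. Minimum: 442.

442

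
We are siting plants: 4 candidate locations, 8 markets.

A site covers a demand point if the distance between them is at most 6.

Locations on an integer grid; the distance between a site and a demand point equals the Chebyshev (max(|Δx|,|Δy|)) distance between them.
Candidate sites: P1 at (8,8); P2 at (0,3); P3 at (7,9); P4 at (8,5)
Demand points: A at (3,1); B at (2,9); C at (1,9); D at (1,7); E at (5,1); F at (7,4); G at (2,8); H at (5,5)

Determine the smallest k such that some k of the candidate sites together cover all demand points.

Coverage sets (demand points within 6 of each site):
  P1: {B, F, G, H}
  P2: {A, B, C, D, E, G, H}
  P3: {B, C, D, F, G, H}
  P4: {A, B, E, F, G, H}
No single site covers all 8 demand points.
But {P1, P2} covers everything, so the minimum is 2.

2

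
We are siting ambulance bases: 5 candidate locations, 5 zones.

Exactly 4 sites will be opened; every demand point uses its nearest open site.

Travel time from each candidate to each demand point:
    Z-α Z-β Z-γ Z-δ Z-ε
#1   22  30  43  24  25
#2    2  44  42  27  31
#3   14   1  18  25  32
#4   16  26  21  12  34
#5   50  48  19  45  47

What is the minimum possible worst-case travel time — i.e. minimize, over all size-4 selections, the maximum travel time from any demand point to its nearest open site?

25

Open {#1, #2, #3, #4}.
  Farthest demand point is Z-ε at travel time 25 (to #1); all others are ≤ 25.
With {#1, #2, #3, #5} the worst case is 25.
With {#1, #3, #4, #5} the worst case is 25.
No size-4 selection achieves below 25.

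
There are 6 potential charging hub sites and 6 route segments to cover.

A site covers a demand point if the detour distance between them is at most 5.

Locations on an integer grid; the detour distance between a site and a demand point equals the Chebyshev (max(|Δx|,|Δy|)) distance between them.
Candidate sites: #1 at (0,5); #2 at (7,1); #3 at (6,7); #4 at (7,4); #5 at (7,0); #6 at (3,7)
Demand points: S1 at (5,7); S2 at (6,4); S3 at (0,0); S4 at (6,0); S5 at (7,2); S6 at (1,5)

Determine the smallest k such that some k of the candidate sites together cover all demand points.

Coverage sets (demand points within 5 of each site):
  #1: {S1, S3, S6}
  #2: {S2, S4, S5}
  #3: {S1, S2, S5, S6}
  #4: {S1, S2, S4, S5}
  #5: {S2, S4, S5}
  #6: {S1, S2, S5, S6}
No single site covers all 6 demand points.
But {#1, #2} covers everything, so the minimum is 2.

2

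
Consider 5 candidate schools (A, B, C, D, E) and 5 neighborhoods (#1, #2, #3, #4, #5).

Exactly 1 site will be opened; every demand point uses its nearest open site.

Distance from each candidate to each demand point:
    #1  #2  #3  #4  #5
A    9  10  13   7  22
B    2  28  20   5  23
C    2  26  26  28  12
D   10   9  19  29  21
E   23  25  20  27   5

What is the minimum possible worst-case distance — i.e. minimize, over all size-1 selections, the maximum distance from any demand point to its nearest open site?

22

Open {A}.
  Farthest demand point is #5 at distance 22 (to A); all others are ≤ 22.
With {E} the worst case is 27.
With {B} the worst case is 28.
No size-1 selection achieves below 22.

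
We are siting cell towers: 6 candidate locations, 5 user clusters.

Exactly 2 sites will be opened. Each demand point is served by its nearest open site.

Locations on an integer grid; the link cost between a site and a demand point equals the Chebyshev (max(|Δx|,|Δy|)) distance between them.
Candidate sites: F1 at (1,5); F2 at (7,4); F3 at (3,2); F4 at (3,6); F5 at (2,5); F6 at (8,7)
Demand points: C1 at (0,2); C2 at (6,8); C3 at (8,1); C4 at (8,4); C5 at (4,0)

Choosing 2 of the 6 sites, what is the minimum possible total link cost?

13

Open {F2, F3}.
  C1→F3 3, C2→F2 4, C3→F2 3, C4→F2 1, C5→F3 2  ⇒ total 13.
Compare {F1, F2}: total 15.
Compare {F2, F4}: total 15.
No size-2 selection does better; minimum is 13.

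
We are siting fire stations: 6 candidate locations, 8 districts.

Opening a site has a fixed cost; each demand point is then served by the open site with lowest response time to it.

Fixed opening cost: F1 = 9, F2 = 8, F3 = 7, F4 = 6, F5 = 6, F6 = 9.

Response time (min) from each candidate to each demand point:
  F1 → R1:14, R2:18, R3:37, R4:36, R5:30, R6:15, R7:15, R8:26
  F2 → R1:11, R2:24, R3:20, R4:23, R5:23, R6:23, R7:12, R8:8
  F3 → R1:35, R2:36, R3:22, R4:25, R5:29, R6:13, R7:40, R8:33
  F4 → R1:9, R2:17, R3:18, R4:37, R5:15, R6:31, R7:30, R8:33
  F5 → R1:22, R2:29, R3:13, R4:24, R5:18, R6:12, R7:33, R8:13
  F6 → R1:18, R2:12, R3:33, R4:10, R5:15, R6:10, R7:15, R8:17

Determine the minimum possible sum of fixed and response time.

Open {F2, F5, F6}: assign each demand point to its cheapest open site.
  R1→F2 11, R2→F6 12, R3→F5 13, R4→F6 10, R5→F6 15, R6→F6 10, R7→F2 12, R8→F2 8
  response time 91, fixed 23 → total 114.
Compare {F2, F6}: response time 98 + fixed 17 = 115.
Compare {F2, F4, F6}: response time 94 + fixed 23 = 117.
Compare {F4, F5, F6}: response time 97 + fixed 21 = 118.
All other subsets cost ≥ 115. Minimum total cost: 114.

114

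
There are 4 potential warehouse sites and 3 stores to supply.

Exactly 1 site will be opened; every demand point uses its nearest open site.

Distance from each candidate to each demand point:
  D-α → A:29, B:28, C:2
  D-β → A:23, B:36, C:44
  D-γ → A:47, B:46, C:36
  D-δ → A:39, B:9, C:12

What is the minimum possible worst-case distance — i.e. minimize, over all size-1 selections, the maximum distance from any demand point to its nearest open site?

29

Open {D-α}.
  Farthest demand point is A at distance 29 (to D-α); all others are ≤ 29.
With {D-δ} the worst case is 39.
With {D-β} the worst case is 44.
No size-1 selection achieves below 29.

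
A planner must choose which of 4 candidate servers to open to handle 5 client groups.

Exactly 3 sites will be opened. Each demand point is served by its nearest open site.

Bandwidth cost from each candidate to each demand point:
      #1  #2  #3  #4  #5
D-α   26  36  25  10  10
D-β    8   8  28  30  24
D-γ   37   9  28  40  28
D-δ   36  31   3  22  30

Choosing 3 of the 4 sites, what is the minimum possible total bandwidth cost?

39

Open {D-α, D-β, D-δ}.
  #1→D-β 8, #2→D-β 8, #3→D-δ 3, #4→D-α 10, #5→D-α 10  ⇒ total 39.
Compare {D-α, D-γ, D-δ}: total 58.
Compare {D-α, D-β, D-γ}: total 61.
No size-3 selection does better; minimum is 39.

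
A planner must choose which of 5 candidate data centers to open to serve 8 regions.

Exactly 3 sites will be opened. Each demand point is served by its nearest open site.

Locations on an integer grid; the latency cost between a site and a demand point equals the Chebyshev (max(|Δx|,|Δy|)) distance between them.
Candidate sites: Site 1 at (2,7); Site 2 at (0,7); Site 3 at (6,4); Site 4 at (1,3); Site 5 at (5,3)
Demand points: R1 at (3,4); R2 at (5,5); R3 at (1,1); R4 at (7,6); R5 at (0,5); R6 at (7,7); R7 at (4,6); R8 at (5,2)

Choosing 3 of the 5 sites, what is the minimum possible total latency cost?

Open {Site 3, Site 4, Site 5}.
  R1→Site 4 2, R2→Site 3 1, R3→Site 4 2, R4→Site 3 2, R5→Site 4 2, R6→Site 3 3, R7→Site 3 2, R8→Site 5 1  ⇒ total 15.
Compare {Site 1, Site 3, Site 4}: total 16.
Compare {Site 2, Site 3, Site 4}: total 16.
No size-3 selection does better; minimum is 15.

15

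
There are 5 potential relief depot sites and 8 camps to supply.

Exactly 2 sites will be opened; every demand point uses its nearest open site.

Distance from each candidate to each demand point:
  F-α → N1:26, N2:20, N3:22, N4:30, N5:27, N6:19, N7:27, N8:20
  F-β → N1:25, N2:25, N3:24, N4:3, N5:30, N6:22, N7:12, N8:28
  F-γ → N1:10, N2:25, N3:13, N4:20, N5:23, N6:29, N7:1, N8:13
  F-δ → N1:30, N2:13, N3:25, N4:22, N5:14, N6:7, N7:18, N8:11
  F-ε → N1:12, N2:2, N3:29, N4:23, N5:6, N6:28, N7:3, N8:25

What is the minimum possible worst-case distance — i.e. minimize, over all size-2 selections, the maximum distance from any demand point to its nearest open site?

20

Open {F-γ, F-δ}.
  Farthest demand point is N4 at distance 20 (to F-γ); all others are ≤ 20.
With {F-α, F-γ} the worst case is 23.
With {F-α, F-ε} the worst case is 23.
No size-2 selection achieves below 20.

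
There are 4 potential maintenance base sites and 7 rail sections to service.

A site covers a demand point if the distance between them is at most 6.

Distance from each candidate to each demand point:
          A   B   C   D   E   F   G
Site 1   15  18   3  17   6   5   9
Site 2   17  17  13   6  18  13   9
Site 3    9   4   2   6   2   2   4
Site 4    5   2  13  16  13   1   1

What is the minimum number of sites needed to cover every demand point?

Coverage sets (demand points within 6 of each site):
  Site 1: {C, E, F}
  Site 2: {D}
  Site 3: {B, C, D, E, F, G}
  Site 4: {A, B, F, G}
No single site covers all 7 demand points.
But {Site 3, Site 4} covers everything, so the minimum is 2.

2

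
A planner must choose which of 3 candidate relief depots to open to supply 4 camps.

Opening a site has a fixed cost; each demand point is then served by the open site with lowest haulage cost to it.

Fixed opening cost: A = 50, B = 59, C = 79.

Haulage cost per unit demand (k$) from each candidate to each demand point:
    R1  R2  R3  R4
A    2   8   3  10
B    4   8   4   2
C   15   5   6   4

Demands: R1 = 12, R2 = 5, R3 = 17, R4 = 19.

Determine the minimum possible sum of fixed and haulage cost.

253

Open {B}: assign each demand point to its cheapest open site.
  R1→B 12×4=48, R2→B 5×8=40, R3→B 17×4=68, R4→B 19×2=38
  haulage cost 194, fixed 59 → total 253.
Compare {A, B}: haulage cost 153 + fixed 109 = 262.
Compare {A, C}: haulage cost 176 + fixed 129 = 305.
Compare {B, C}: haulage cost 179 + fixed 138 = 317.
All other subsets cost ≥ 262. Minimum total cost: 253.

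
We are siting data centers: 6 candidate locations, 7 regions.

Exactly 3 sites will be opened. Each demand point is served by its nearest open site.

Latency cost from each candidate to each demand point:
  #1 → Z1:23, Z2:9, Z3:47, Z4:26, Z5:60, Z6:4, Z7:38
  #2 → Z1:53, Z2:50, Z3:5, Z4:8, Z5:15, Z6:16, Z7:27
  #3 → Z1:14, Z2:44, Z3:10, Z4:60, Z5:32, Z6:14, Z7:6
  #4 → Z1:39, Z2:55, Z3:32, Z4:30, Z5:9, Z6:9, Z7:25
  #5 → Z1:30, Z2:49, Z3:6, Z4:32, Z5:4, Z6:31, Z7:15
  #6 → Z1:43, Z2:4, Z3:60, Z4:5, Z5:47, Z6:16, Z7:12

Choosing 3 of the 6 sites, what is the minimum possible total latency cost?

Open {#3, #5, #6}.
  Z1→#3 14, Z2→#6 4, Z3→#5 6, Z4→#6 5, Z5→#5 4, Z6→#3 14, Z7→#3 6  ⇒ total 53.
Compare {#3, #4, #6}: total 57.
Compare {#1, #5, #6}: total 58.
No size-3 selection does better; minimum is 53.

53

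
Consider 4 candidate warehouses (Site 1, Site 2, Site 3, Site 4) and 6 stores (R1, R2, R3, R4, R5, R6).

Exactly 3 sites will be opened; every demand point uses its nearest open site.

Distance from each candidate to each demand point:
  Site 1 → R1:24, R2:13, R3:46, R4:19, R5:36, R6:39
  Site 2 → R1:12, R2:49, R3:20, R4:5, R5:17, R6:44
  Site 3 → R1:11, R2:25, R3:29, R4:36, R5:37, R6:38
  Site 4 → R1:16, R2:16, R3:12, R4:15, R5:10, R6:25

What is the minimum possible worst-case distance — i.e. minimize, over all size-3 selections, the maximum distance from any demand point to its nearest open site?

25

Open {Site 1, Site 2, Site 4}.
  Farthest demand point is R6 at distance 25 (to Site 4); all others are ≤ 25.
With {Site 1, Site 3, Site 4} the worst case is 25.
With {Site 2, Site 3, Site 4} the worst case is 25.
No size-3 selection achieves below 25.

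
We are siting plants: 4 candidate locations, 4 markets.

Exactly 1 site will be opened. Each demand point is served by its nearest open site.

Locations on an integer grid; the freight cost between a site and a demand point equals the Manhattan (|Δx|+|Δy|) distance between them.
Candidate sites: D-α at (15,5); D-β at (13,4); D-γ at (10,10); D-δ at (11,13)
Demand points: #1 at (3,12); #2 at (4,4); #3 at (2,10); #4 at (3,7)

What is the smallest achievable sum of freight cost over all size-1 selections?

Open {D-γ}.
  #1→D-γ 9, #2→D-γ 12, #3→D-γ 8, #4→D-γ 10  ⇒ total 39.
Compare {D-δ}: total 51.
Compare {D-β}: total 57.
No size-1 selection does better; minimum is 39.

39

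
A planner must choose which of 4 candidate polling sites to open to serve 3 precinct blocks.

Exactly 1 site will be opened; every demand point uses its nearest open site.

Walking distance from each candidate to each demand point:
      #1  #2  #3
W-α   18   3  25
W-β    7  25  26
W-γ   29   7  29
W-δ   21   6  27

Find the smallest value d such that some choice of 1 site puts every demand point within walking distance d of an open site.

Open {W-α}.
  Farthest demand point is #3 at walking distance 25 (to W-α); all others are ≤ 25.
With {W-β} the worst case is 26.
With {W-δ} the worst case is 27.
No size-1 selection achieves below 25.

25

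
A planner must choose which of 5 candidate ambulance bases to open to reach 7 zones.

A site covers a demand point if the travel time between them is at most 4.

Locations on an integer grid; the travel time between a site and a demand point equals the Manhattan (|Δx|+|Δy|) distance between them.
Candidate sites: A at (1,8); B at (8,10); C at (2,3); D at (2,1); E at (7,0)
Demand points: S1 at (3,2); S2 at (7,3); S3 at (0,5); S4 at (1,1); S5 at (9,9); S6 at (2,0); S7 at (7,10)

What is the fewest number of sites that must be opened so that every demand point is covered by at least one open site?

3

Coverage sets (demand points within 4 of each site):
  A: {S3}
  B: {S5, S7}
  C: {S1, S3, S4, S6}
  D: {S1, S4, S6}
  E: {S2}
No 2 sites suffice: every size-2 union leaves at least one demand point uncovered.
But {B, C, E} covers everything, so the minimum is 3.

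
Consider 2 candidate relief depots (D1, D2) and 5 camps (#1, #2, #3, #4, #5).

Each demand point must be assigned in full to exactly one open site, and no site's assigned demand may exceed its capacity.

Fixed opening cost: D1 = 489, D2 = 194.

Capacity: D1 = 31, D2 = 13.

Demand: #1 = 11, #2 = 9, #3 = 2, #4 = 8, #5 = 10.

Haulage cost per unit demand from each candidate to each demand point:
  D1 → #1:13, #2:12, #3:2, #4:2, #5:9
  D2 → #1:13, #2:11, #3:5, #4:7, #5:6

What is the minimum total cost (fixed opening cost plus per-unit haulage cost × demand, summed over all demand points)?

1014

Open {D1, D2}; cheapest assignment that respects the capacities:
  D1 (cap 31, load 30): #1, #2, #3, #4 — cost 11×13 + 9×12 + 2×2 + 8×2 = 271
  D2 (cap 13, load 10): #5 — cost 10×6 = 60
  Shipping 331, fixed 683 → total 1014.
  Any other capacity-feasible assignment to {D1, D2} ships for at least 331.
Total demand is 40 and no other set of sites has combined capacity ≥ 40, so {D1, D2} is the only feasible choice of open sites. Minimum: 1014.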